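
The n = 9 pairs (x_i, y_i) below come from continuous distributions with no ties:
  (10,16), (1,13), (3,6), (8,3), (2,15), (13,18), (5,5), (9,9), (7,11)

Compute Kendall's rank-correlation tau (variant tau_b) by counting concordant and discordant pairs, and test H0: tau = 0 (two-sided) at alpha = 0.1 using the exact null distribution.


Step 1: Enumerate the 36 unordered pairs (i,j) with i<j and classify each by sign(x_j-x_i) * sign(y_j-y_i).
  (1,2):dx=-9,dy=-3->C; (1,3):dx=-7,dy=-10->C; (1,4):dx=-2,dy=-13->C; (1,5):dx=-8,dy=-1->C
  (1,6):dx=+3,dy=+2->C; (1,7):dx=-5,dy=-11->C; (1,8):dx=-1,dy=-7->C; (1,9):dx=-3,dy=-5->C
  (2,3):dx=+2,dy=-7->D; (2,4):dx=+7,dy=-10->D; (2,5):dx=+1,dy=+2->C; (2,6):dx=+12,dy=+5->C
  (2,7):dx=+4,dy=-8->D; (2,8):dx=+8,dy=-4->D; (2,9):dx=+6,dy=-2->D; (3,4):dx=+5,dy=-3->D
  (3,5):dx=-1,dy=+9->D; (3,6):dx=+10,dy=+12->C; (3,7):dx=+2,dy=-1->D; (3,8):dx=+6,dy=+3->C
  (3,9):dx=+4,dy=+5->C; (4,5):dx=-6,dy=+12->D; (4,6):dx=+5,dy=+15->C; (4,7):dx=-3,dy=+2->D
  (4,8):dx=+1,dy=+6->C; (4,9):dx=-1,dy=+8->D; (5,6):dx=+11,dy=+3->C; (5,7):dx=+3,dy=-10->D
  (5,8):dx=+7,dy=-6->D; (5,9):dx=+5,dy=-4->D; (6,7):dx=-8,dy=-13->C; (6,8):dx=-4,dy=-9->C
  (6,9):dx=-6,dy=-7->C; (7,8):dx=+4,dy=+4->C; (7,9):dx=+2,dy=+6->C; (8,9):dx=-2,dy=+2->D
Step 2: C = 21, D = 15, total pairs = 36.
Step 3: tau = (C - D)/(n(n-1)/2) = (21 - 15)/36 = 0.166667.
Step 4: Exact two-sided p-value (enumerate n! = 362880 permutations of y under H0): p = 0.612202.
Step 5: alpha = 0.1. fail to reject H0.

tau_b = 0.1667 (C=21, D=15), p = 0.612202, fail to reject H0.


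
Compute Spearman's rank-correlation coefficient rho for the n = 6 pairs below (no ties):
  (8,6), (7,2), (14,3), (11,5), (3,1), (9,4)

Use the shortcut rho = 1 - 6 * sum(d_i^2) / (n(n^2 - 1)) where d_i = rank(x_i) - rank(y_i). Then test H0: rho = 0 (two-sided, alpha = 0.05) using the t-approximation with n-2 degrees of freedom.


Step 1: Rank x and y separately (midranks; no ties here).
rank(x): 8->3, 7->2, 14->6, 11->5, 3->1, 9->4
rank(y): 6->6, 2->2, 3->3, 5->5, 1->1, 4->4
Step 2: d_i = R_x(i) - R_y(i); compute d_i^2.
  (3-6)^2=9, (2-2)^2=0, (6-3)^2=9, (5-5)^2=0, (1-1)^2=0, (4-4)^2=0
sum(d^2) = 18.
Step 3: rho = 1 - 6*18 / (6*(6^2 - 1)) = 1 - 108/210 = 0.485714.
Step 4: Under H0, t = rho * sqrt((n-2)/(1-rho^2)) = 1.1113 ~ t(4).
Step 5: Two-sided p-value from the t-distribution with 4 df = 0.328723.
Step 6: alpha = 0.05. fail to reject H0.

rho = 0.4857, p = 0.328723, fail to reject H0 at alpha = 0.05.


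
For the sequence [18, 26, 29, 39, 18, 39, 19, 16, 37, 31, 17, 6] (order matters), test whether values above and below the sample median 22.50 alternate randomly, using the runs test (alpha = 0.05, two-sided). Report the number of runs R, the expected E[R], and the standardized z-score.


Step 1: Compute median = 22.50; label A = above, B = below.
Labels in order: BAAABABBAABB  (n_A = 6, n_B = 6)
Step 2: Count runs R = 7.
Step 3: Under H0 (random ordering), E[R] = 2*n_A*n_B/(n_A+n_B) + 1 = 2*6*6/12 + 1 = 7.0000.
        Var[R] = 2*n_A*n_B*(2*n_A*n_B - n_A - n_B) / ((n_A+n_B)^2 * (n_A+n_B-1)) = 4320/1584 = 2.7273.
        SD[R] = 1.6514.
Step 4: R = E[R], so z = 0 with no continuity correction.
Step 5: Two-sided p-value via normal approximation = 2*(1 - Phi(|z|)) = 1.000000.
Step 6: alpha = 0.05. fail to reject H0.

R = 7, z = 0.0000, p = 1.000000, fail to reject H0.


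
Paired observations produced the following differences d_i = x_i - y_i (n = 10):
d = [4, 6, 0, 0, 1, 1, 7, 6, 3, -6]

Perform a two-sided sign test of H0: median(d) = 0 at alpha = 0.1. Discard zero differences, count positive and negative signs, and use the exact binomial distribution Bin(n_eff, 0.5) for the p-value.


Step 1: Discard zero differences. Original n = 10; n_eff = number of nonzero differences = 8.
Nonzero differences (with sign): +4, +6, +1, +1, +7, +6, +3, -6
Step 2: Count signs: positive = 7, negative = 1.
Step 3: Under H0: P(positive) = 0.5, so the number of positives S ~ Bin(8, 0.5).
Step 4: Two-sided exact p-value = sum of Bin(8,0.5) probabilities at or below the observed probability = 0.070312.
Step 5: alpha = 0.1. reject H0.

n_eff = 8, pos = 7, neg = 1, p = 0.070312, reject H0.


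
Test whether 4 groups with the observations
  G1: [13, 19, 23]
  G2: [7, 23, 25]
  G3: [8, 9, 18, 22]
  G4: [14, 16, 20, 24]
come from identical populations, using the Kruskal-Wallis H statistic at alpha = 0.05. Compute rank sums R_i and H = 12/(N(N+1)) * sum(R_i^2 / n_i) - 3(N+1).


Step 1: Combine all N = 14 observations and assign midranks.
sorted (value, group, rank): (7,G2,1), (8,G3,2), (9,G3,3), (13,G1,4), (14,G4,5), (16,G4,6), (18,G3,7), (19,G1,8), (20,G4,9), (22,G3,10), (23,G1,11.5), (23,G2,11.5), (24,G4,13), (25,G2,14)
Step 2: Sum ranks within each group.
R_1 = 23.5 (n_1 = 3)
R_2 = 26.5 (n_2 = 3)
R_3 = 22 (n_3 = 4)
R_4 = 33 (n_4 = 4)
Step 3: H = 12/(N(N+1)) * sum(R_i^2/n_i) - 3(N+1)
     = 12/(14*15) * (23.5^2/3 + 26.5^2/3 + 22^2/4 + 33^2/4) - 3*15
     = 0.057143 * 811.417 - 45
     = 1.366667.
Step 4: Ties present; correction factor C = 1 - 6/(14^3 - 14) = 0.997802. Corrected H = 1.366667 / 0.997802 = 1.369677.
Step 5: Under H0, H ~ chi^2(3); p-value = 0.712658.
Step 6: alpha = 0.05. fail to reject H0.

H = 1.3697, df = 3, p = 0.712658, fail to reject H0.


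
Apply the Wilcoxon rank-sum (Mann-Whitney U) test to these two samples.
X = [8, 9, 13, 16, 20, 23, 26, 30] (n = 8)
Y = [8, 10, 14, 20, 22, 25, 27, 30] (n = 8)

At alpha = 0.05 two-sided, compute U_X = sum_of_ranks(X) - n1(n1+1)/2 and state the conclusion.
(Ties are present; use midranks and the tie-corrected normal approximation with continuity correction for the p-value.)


Step 1: Combine and sort all 16 observations; assign midranks.
sorted (value, group): (8,X), (8,Y), (9,X), (10,Y), (13,X), (14,Y), (16,X), (20,X), (20,Y), (22,Y), (23,X), (25,Y), (26,X), (27,Y), (30,X), (30,Y)
ranks: 8->1.5, 8->1.5, 9->3, 10->4, 13->5, 14->6, 16->7, 20->8.5, 20->8.5, 22->10, 23->11, 25->12, 26->13, 27->14, 30->15.5, 30->15.5
Step 2: Rank sum for X: R1 = 1.5 + 3 + 5 + 7 + 8.5 + 11 + 13 + 15.5 = 64.5.
Step 3: U_X = R1 - n1(n1+1)/2 = 64.5 - 8*9/2 = 64.5 - 36 = 28.5.
       U_Y = n1*n2 - U_X = 64 - 28.5 = 35.5.
Step 4: Ties are present, so use the tie-corrected normal approximation (with continuity correction) for the p-value.
Step 5: p-value = 0.752184; compare to alpha = 0.05. fail to reject H0.

U_X = 28.5, p = 0.752184, fail to reject H0 at alpha = 0.05.


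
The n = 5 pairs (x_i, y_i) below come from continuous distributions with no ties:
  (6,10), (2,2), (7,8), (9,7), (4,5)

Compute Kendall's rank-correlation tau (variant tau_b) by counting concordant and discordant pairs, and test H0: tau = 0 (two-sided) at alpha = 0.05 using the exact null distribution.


Step 1: Enumerate the 10 unordered pairs (i,j) with i<j and classify each by sign(x_j-x_i) * sign(y_j-y_i).
  (1,2):dx=-4,dy=-8->C; (1,3):dx=+1,dy=-2->D; (1,4):dx=+3,dy=-3->D; (1,5):dx=-2,dy=-5->C
  (2,3):dx=+5,dy=+6->C; (2,4):dx=+7,dy=+5->C; (2,5):dx=+2,dy=+3->C; (3,4):dx=+2,dy=-1->D
  (3,5):dx=-3,dy=-3->C; (4,5):dx=-5,dy=-2->C
Step 2: C = 7, D = 3, total pairs = 10.
Step 3: tau = (C - D)/(n(n-1)/2) = (7 - 3)/10 = 0.400000.
Step 4: Exact two-sided p-value (enumerate n! = 120 permutations of y under H0): p = 0.483333.
Step 5: alpha = 0.05. fail to reject H0.

tau_b = 0.4000 (C=7, D=3), p = 0.483333, fail to reject H0.


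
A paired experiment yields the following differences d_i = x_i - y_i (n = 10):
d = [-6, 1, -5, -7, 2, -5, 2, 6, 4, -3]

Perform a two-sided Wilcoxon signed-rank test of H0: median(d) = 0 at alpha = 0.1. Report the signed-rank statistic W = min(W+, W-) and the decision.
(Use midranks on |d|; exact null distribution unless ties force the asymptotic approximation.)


Step 1: Drop any zero differences (none here) and take |d_i|.
|d| = [6, 1, 5, 7, 2, 5, 2, 6, 4, 3]
Step 2: Midrank |d_i| (ties get averaged ranks).
ranks: |6|->8.5, |1|->1, |5|->6.5, |7|->10, |2|->2.5, |5|->6.5, |2|->2.5, |6|->8.5, |4|->5, |3|->4
Step 3: Attach original signs; sum ranks with positive sign and with negative sign.
W+ = 1 + 2.5 + 2.5 + 8.5 + 5 = 19.5
W- = 8.5 + 6.5 + 10 + 6.5 + 4 = 35.5
(Check: W+ + W- = 55 should equal n(n+1)/2 = 55.)
Step 4: Test statistic W = min(W+, W-) = 19.5.
Step 5: Ties in |d|, so use the tie-corrected normal approximation.
        E[W] = n(n+1)/4 = 10*11/4 = 27.5.
        Tie groups: |d|=2 (t=2), |d|=5 (t=2), |d|=6 (t=2); sum(t^3 - t) = 18.
        Var[W] = n(n+1)(2n+1)/24 - sum(t^3-t)/48 = 2310/24 - 18/48 = 95.875.
        z = (W - E[W]) / sqrt(Var[W]) = (19.5 - 27.5) / 9.7916 = -0.8170.
        Two-sided p = 2*Phi(z) = 0.413912.
Step 6: alpha = 0.1. fail to reject H0.

W+ = 19.5, W- = 35.5, W = min = 19.5, p = 0.413912, fail to reject H0.


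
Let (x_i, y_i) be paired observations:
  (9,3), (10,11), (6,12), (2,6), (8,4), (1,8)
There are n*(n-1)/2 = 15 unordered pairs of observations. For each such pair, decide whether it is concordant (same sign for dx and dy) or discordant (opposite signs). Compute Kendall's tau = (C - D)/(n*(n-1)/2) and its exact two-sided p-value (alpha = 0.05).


Step 1: Enumerate the 15 unordered pairs (i,j) with i<j and classify each by sign(x_j-x_i) * sign(y_j-y_i).
  (1,2):dx=+1,dy=+8->C; (1,3):dx=-3,dy=+9->D; (1,4):dx=-7,dy=+3->D; (1,5):dx=-1,dy=+1->D
  (1,6):dx=-8,dy=+5->D; (2,3):dx=-4,dy=+1->D; (2,4):dx=-8,dy=-5->C; (2,5):dx=-2,dy=-7->C
  (2,6):dx=-9,dy=-3->C; (3,4):dx=-4,dy=-6->C; (3,5):dx=+2,dy=-8->D; (3,6):dx=-5,dy=-4->C
  (4,5):dx=+6,dy=-2->D; (4,6):dx=-1,dy=+2->D; (5,6):dx=-7,dy=+4->D
Step 2: C = 6, D = 9, total pairs = 15.
Step 3: tau = (C - D)/(n(n-1)/2) = (6 - 9)/15 = -0.200000.
Step 4: Exact two-sided p-value (enumerate n! = 720 permutations of y under H0): p = 0.719444.
Step 5: alpha = 0.05. fail to reject H0.

tau_b = -0.2000 (C=6, D=9), p = 0.719444, fail to reject H0.


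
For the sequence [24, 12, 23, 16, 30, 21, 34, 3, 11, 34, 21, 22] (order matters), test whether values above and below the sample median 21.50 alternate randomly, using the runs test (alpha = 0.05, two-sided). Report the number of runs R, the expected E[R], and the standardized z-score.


Step 1: Compute median = 21.50; label A = above, B = below.
Labels in order: ABABABABBABA  (n_A = 6, n_B = 6)
Step 2: Count runs R = 11.
Step 3: Under H0 (random ordering), E[R] = 2*n_A*n_B/(n_A+n_B) + 1 = 2*6*6/12 + 1 = 7.0000.
        Var[R] = 2*n_A*n_B*(2*n_A*n_B - n_A - n_B) / ((n_A+n_B)^2 * (n_A+n_B-1)) = 4320/1584 = 2.7273.
        SD[R] = 1.6514.
Step 4: Continuity-corrected z = (R - 0.5 - E[R]) / SD[R] = (11 - 0.5 - 7.0000) / 1.6514 = 2.1194.
Step 5: Two-sided p-value via normal approximation = 2*(1 - Phi(|z|)) = 0.034060.
Step 6: alpha = 0.05. reject H0.

R = 11, z = 2.1194, p = 0.034060, reject H0.


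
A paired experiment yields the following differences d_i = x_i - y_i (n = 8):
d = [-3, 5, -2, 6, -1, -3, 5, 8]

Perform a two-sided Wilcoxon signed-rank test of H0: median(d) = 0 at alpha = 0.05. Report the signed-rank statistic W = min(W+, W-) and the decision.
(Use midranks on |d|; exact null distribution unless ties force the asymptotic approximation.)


Step 1: Drop any zero differences (none here) and take |d_i|.
|d| = [3, 5, 2, 6, 1, 3, 5, 8]
Step 2: Midrank |d_i| (ties get averaged ranks).
ranks: |3|->3.5, |5|->5.5, |2|->2, |6|->7, |1|->1, |3|->3.5, |5|->5.5, |8|->8
Step 3: Attach original signs; sum ranks with positive sign and with negative sign.
W+ = 5.5 + 7 + 5.5 + 8 = 26
W- = 3.5 + 2 + 1 + 3.5 = 10
(Check: W+ + W- = 36 should equal n(n+1)/2 = 36.)
Step 4: Test statistic W = min(W+, W-) = 10.
Step 5: Ties in |d|, so use the tie-corrected normal approximation.
        E[W] = n(n+1)/4 = 8*9/4 = 18.
        Tie groups: |d|=3 (t=2), |d|=5 (t=2); sum(t^3 - t) = 12.
        Var[W] = n(n+1)(2n+1)/24 - sum(t^3-t)/48 = 1224/24 - 12/48 = 50.75.
        z = (W - E[W]) / sqrt(Var[W]) = (10 - 18) / 7.1239 = -1.1230.
        Two-sided p = 2*Phi(z) = 0.261446.
Step 6: alpha = 0.05. fail to reject H0.

W+ = 26, W- = 10, W = min = 10, p = 0.261446, fail to reject H0.


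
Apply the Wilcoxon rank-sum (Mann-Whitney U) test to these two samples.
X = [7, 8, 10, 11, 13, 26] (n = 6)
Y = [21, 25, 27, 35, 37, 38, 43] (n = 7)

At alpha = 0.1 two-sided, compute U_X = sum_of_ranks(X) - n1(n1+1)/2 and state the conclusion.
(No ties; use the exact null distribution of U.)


Step 1: Combine and sort all 13 observations; assign midranks.
sorted (value, group): (7,X), (8,X), (10,X), (11,X), (13,X), (21,Y), (25,Y), (26,X), (27,Y), (35,Y), (37,Y), (38,Y), (43,Y)
ranks: 7->1, 8->2, 10->3, 11->4, 13->5, 21->6, 25->7, 26->8, 27->9, 35->10, 37->11, 38->12, 43->13
Step 2: Rank sum for X: R1 = 1 + 2 + 3 + 4 + 5 + 8 = 23.
Step 3: U_X = R1 - n1(n1+1)/2 = 23 - 6*7/2 = 23 - 21 = 2.
       U_Y = n1*n2 - U_X = 42 - 2 = 40.
Step 4: No ties, so the exact null distribution of U (based on enumerating the C(13,6) = 1716 equally likely rank assignments) gives the two-sided p-value.
Step 5: p-value = 0.004662; compare to alpha = 0.1. reject H0.

U_X = 2, p = 0.004662, reject H0 at alpha = 0.1.


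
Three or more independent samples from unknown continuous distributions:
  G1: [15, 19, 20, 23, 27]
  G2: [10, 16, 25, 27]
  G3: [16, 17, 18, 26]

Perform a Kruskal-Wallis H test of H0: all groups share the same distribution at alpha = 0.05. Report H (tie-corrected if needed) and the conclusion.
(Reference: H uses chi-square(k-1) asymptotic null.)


Step 1: Combine all N = 13 observations and assign midranks.
sorted (value, group, rank): (10,G2,1), (15,G1,2), (16,G2,3.5), (16,G3,3.5), (17,G3,5), (18,G3,6), (19,G1,7), (20,G1,8), (23,G1,9), (25,G2,10), (26,G3,11), (27,G1,12.5), (27,G2,12.5)
Step 2: Sum ranks within each group.
R_1 = 38.5 (n_1 = 5)
R_2 = 27 (n_2 = 4)
R_3 = 25.5 (n_3 = 4)
Step 3: H = 12/(N(N+1)) * sum(R_i^2/n_i) - 3(N+1)
     = 12/(13*14) * (38.5^2/5 + 27^2/4 + 25.5^2/4) - 3*14
     = 0.065934 * 641.263 - 42
     = 0.281044.
Step 4: Ties present; correction factor C = 1 - 12/(13^3 - 13) = 0.994505. Corrected H = 0.281044 / 0.994505 = 0.282597.
Step 5: Under H0, H ~ chi^2(2); p-value = 0.868230.
Step 6: alpha = 0.05. fail to reject H0.

H = 0.2826, df = 2, p = 0.868230, fail to reject H0.


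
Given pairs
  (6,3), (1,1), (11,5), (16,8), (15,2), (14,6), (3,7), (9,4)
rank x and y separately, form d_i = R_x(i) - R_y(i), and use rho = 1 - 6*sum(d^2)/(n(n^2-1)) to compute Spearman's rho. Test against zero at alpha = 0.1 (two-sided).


Step 1: Rank x and y separately (midranks; no ties here).
rank(x): 6->3, 1->1, 11->5, 16->8, 15->7, 14->6, 3->2, 9->4
rank(y): 3->3, 1->1, 5->5, 8->8, 2->2, 6->6, 7->7, 4->4
Step 2: d_i = R_x(i) - R_y(i); compute d_i^2.
  (3-3)^2=0, (1-1)^2=0, (5-5)^2=0, (8-8)^2=0, (7-2)^2=25, (6-6)^2=0, (2-7)^2=25, (4-4)^2=0
sum(d^2) = 50.
Step 3: rho = 1 - 6*50 / (8*(8^2 - 1)) = 1 - 300/504 = 0.404762.
Step 4: Under H0, t = rho * sqrt((n-2)/(1-rho^2)) = 1.0842 ~ t(6).
Step 5: Two-sided p-value from the t-distribution with 6 df = 0.319889.
Step 6: alpha = 0.1. fail to reject H0.

rho = 0.4048, p = 0.319889, fail to reject H0 at alpha = 0.1.


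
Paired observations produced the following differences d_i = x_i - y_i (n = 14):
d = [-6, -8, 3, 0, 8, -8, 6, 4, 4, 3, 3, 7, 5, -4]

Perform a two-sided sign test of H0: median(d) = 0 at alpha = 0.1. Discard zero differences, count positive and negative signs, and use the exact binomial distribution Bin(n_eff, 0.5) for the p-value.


Step 1: Discard zero differences. Original n = 14; n_eff = number of nonzero differences = 13.
Nonzero differences (with sign): -6, -8, +3, +8, -8, +6, +4, +4, +3, +3, +7, +5, -4
Step 2: Count signs: positive = 9, negative = 4.
Step 3: Under H0: P(positive) = 0.5, so the number of positives S ~ Bin(13, 0.5).
Step 4: Two-sided exact p-value = sum of Bin(13,0.5) probabilities at or below the observed probability = 0.266846.
Step 5: alpha = 0.1. fail to reject H0.

n_eff = 13, pos = 9, neg = 4, p = 0.266846, fail to reject H0.


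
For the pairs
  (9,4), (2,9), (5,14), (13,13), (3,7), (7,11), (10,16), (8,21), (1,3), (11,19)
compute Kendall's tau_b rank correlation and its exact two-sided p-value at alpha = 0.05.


Step 1: Enumerate the 45 unordered pairs (i,j) with i<j and classify each by sign(x_j-x_i) * sign(y_j-y_i).
  (1,2):dx=-7,dy=+5->D; (1,3):dx=-4,dy=+10->D; (1,4):dx=+4,dy=+9->C; (1,5):dx=-6,dy=+3->D
  (1,6):dx=-2,dy=+7->D; (1,7):dx=+1,dy=+12->C; (1,8):dx=-1,dy=+17->D; (1,9):dx=-8,dy=-1->C
  (1,10):dx=+2,dy=+15->C; (2,3):dx=+3,dy=+5->C; (2,4):dx=+11,dy=+4->C; (2,5):dx=+1,dy=-2->D
  (2,6):dx=+5,dy=+2->C; (2,7):dx=+8,dy=+7->C; (2,8):dx=+6,dy=+12->C; (2,9):dx=-1,dy=-6->C
  (2,10):dx=+9,dy=+10->C; (3,4):dx=+8,dy=-1->D; (3,5):dx=-2,dy=-7->C; (3,6):dx=+2,dy=-3->D
  (3,7):dx=+5,dy=+2->C; (3,8):dx=+3,dy=+7->C; (3,9):dx=-4,dy=-11->C; (3,10):dx=+6,dy=+5->C
  (4,5):dx=-10,dy=-6->C; (4,6):dx=-6,dy=-2->C; (4,7):dx=-3,dy=+3->D; (4,8):dx=-5,dy=+8->D
  (4,9):dx=-12,dy=-10->C; (4,10):dx=-2,dy=+6->D; (5,6):dx=+4,dy=+4->C; (5,7):dx=+7,dy=+9->C
  (5,8):dx=+5,dy=+14->C; (5,9):dx=-2,dy=-4->C; (5,10):dx=+8,dy=+12->C; (6,7):dx=+3,dy=+5->C
  (6,8):dx=+1,dy=+10->C; (6,9):dx=-6,dy=-8->C; (6,10):dx=+4,dy=+8->C; (7,8):dx=-2,dy=+5->D
  (7,9):dx=-9,dy=-13->C; (7,10):dx=+1,dy=+3->C; (8,9):dx=-7,dy=-18->C; (8,10):dx=+3,dy=-2->D
  (9,10):dx=+10,dy=+16->C
Step 2: C = 32, D = 13, total pairs = 45.
Step 3: tau = (C - D)/(n(n-1)/2) = (32 - 13)/45 = 0.422222.
Step 4: Exact two-sided p-value (enumerate n! = 3628800 permutations of y under H0): p = 0.108313.
Step 5: alpha = 0.05. fail to reject H0.

tau_b = 0.4222 (C=32, D=13), p = 0.108313, fail to reject H0.


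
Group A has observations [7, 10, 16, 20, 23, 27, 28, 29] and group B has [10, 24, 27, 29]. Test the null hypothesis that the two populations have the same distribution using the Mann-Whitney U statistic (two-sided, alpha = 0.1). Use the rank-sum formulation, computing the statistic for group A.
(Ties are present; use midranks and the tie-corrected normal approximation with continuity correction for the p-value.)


Step 1: Combine and sort all 12 observations; assign midranks.
sorted (value, group): (7,X), (10,X), (10,Y), (16,X), (20,X), (23,X), (24,Y), (27,X), (27,Y), (28,X), (29,X), (29,Y)
ranks: 7->1, 10->2.5, 10->2.5, 16->4, 20->5, 23->6, 24->7, 27->8.5, 27->8.5, 28->10, 29->11.5, 29->11.5
Step 2: Rank sum for X: R1 = 1 + 2.5 + 4 + 5 + 6 + 8.5 + 10 + 11.5 = 48.5.
Step 3: U_X = R1 - n1(n1+1)/2 = 48.5 - 8*9/2 = 48.5 - 36 = 12.5.
       U_Y = n1*n2 - U_X = 32 - 12.5 = 19.5.
Step 4: Ties are present, so use the tie-corrected normal approximation (with continuity correction) for the p-value.
Step 5: p-value = 0.608498; compare to alpha = 0.1. fail to reject H0.

U_X = 12.5, p = 0.608498, fail to reject H0 at alpha = 0.1.


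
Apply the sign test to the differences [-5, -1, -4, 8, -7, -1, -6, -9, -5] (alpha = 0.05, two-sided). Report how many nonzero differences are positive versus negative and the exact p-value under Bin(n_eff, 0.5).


Step 1: Discard zero differences. Original n = 9; n_eff = number of nonzero differences = 9.
Nonzero differences (with sign): -5, -1, -4, +8, -7, -1, -6, -9, -5
Step 2: Count signs: positive = 1, negative = 8.
Step 3: Under H0: P(positive) = 0.5, so the number of positives S ~ Bin(9, 0.5).
Step 4: Two-sided exact p-value = sum of Bin(9,0.5) probabilities at or below the observed probability = 0.039062.
Step 5: alpha = 0.05. reject H0.

n_eff = 9, pos = 1, neg = 8, p = 0.039062, reject H0.


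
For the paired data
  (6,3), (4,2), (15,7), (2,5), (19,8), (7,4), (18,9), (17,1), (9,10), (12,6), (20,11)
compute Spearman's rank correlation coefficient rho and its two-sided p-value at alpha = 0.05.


Step 1: Rank x and y separately (midranks; no ties here).
rank(x): 6->3, 4->2, 15->7, 2->1, 19->10, 7->4, 18->9, 17->8, 9->5, 12->6, 20->11
rank(y): 3->3, 2->2, 7->7, 5->5, 8->8, 4->4, 9->9, 1->1, 10->10, 6->6, 11->11
Step 2: d_i = R_x(i) - R_y(i); compute d_i^2.
  (3-3)^2=0, (2-2)^2=0, (7-7)^2=0, (1-5)^2=16, (10-8)^2=4, (4-4)^2=0, (9-9)^2=0, (8-1)^2=49, (5-10)^2=25, (6-6)^2=0, (11-11)^2=0
sum(d^2) = 94.
Step 3: rho = 1 - 6*94 / (11*(11^2 - 1)) = 1 - 564/1320 = 0.572727.
Step 4: Under H0, t = rho * sqrt((n-2)/(1-rho^2)) = 2.0960 ~ t(9).
Step 5: Two-sided p-value from the t-distribution with 9 df = 0.065543.
Step 6: alpha = 0.05. fail to reject H0.

rho = 0.5727, p = 0.065543, fail to reject H0 at alpha = 0.05.


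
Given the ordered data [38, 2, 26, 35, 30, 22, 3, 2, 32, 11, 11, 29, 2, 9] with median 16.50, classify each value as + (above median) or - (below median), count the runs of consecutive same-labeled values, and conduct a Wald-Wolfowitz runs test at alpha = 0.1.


Step 1: Compute median = 16.50; label A = above, B = below.
Labels in order: ABAAAABBABBABB  (n_A = 7, n_B = 7)
Step 2: Count runs R = 8.
Step 3: Under H0 (random ordering), E[R] = 2*n_A*n_B/(n_A+n_B) + 1 = 2*7*7/14 + 1 = 8.0000.
        Var[R] = 2*n_A*n_B*(2*n_A*n_B - n_A - n_B) / ((n_A+n_B)^2 * (n_A+n_B-1)) = 8232/2548 = 3.2308.
        SD[R] = 1.7974.
Step 4: R = E[R], so z = 0 with no continuity correction.
Step 5: Two-sided p-value via normal approximation = 2*(1 - Phi(|z|)) = 1.000000.
Step 6: alpha = 0.1. fail to reject H0.

R = 8, z = 0.0000, p = 1.000000, fail to reject H0.


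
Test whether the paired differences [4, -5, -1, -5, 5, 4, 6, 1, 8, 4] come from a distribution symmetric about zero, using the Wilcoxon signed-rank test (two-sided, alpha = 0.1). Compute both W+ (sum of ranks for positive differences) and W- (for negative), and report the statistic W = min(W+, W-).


Step 1: Drop any zero differences (none here) and take |d_i|.
|d| = [4, 5, 1, 5, 5, 4, 6, 1, 8, 4]
Step 2: Midrank |d_i| (ties get averaged ranks).
ranks: |4|->4, |5|->7, |1|->1.5, |5|->7, |5|->7, |4|->4, |6|->9, |1|->1.5, |8|->10, |4|->4
Step 3: Attach original signs; sum ranks with positive sign and with negative sign.
W+ = 4 + 7 + 4 + 9 + 1.5 + 10 + 4 = 39.5
W- = 7 + 1.5 + 7 = 15.5
(Check: W+ + W- = 55 should equal n(n+1)/2 = 55.)
Step 4: Test statistic W = min(W+, W-) = 15.5.
Step 5: Ties in |d|, so use the tie-corrected normal approximation.
        E[W] = n(n+1)/4 = 10*11/4 = 27.5.
        Tie groups: |d|=1 (t=2), |d|=4 (t=3), |d|=5 (t=3); sum(t^3 - t) = 54.
        Var[W] = n(n+1)(2n+1)/24 - sum(t^3-t)/48 = 2310/24 - 54/48 = 95.125.
        z = (W - E[W]) / sqrt(Var[W]) = (15.5 - 27.5) / 9.7532 = -1.2304.
        Two-sided p = 2*Phi(z) = 0.218561.
Step 6: alpha = 0.1. fail to reject H0.

W+ = 39.5, W- = 15.5, W = min = 15.5, p = 0.218561, fail to reject H0.


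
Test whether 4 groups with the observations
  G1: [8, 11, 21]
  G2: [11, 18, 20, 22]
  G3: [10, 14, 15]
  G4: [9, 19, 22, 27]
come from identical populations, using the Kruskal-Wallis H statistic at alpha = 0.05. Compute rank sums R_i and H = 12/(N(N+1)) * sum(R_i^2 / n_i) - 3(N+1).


Step 1: Combine all N = 14 observations and assign midranks.
sorted (value, group, rank): (8,G1,1), (9,G4,2), (10,G3,3), (11,G1,4.5), (11,G2,4.5), (14,G3,6), (15,G3,7), (18,G2,8), (19,G4,9), (20,G2,10), (21,G1,11), (22,G2,12.5), (22,G4,12.5), (27,G4,14)
Step 2: Sum ranks within each group.
R_1 = 16.5 (n_1 = 3)
R_2 = 35 (n_2 = 4)
R_3 = 16 (n_3 = 3)
R_4 = 37.5 (n_4 = 4)
Step 3: H = 12/(N(N+1)) * sum(R_i^2/n_i) - 3(N+1)
     = 12/(14*15) * (16.5^2/3 + 35^2/4 + 16^2/3 + 37.5^2/4) - 3*15
     = 0.057143 * 833.896 - 45
     = 2.651190.
Step 4: Ties present; correction factor C = 1 - 12/(14^3 - 14) = 0.995604. Corrected H = 2.651190 / 0.995604 = 2.662896.
Step 5: Under H0, H ~ chi^2(3); p-value = 0.446570.
Step 6: alpha = 0.05. fail to reject H0.

H = 2.6629, df = 3, p = 0.446570, fail to reject H0.


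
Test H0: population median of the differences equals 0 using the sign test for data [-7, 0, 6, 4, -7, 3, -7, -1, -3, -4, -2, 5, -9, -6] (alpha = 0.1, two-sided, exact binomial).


Step 1: Discard zero differences. Original n = 14; n_eff = number of nonzero differences = 13.
Nonzero differences (with sign): -7, +6, +4, -7, +3, -7, -1, -3, -4, -2, +5, -9, -6
Step 2: Count signs: positive = 4, negative = 9.
Step 3: Under H0: P(positive) = 0.5, so the number of positives S ~ Bin(13, 0.5).
Step 4: Two-sided exact p-value = sum of Bin(13,0.5) probabilities at or below the observed probability = 0.266846.
Step 5: alpha = 0.1. fail to reject H0.

n_eff = 13, pos = 4, neg = 9, p = 0.266846, fail to reject H0.


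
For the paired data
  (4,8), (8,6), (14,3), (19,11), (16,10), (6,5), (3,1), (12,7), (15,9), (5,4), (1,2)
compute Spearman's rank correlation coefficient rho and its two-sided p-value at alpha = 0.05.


Step 1: Rank x and y separately (midranks; no ties here).
rank(x): 4->3, 8->6, 14->8, 19->11, 16->10, 6->5, 3->2, 12->7, 15->9, 5->4, 1->1
rank(y): 8->8, 6->6, 3->3, 11->11, 10->10, 5->5, 1->1, 7->7, 9->9, 4->4, 2->2
Step 2: d_i = R_x(i) - R_y(i); compute d_i^2.
  (3-8)^2=25, (6-6)^2=0, (8-3)^2=25, (11-11)^2=0, (10-10)^2=0, (5-5)^2=0, (2-1)^2=1, (7-7)^2=0, (9-9)^2=0, (4-4)^2=0, (1-2)^2=1
sum(d^2) = 52.
Step 3: rho = 1 - 6*52 / (11*(11^2 - 1)) = 1 - 312/1320 = 0.763636.
Step 4: Under H0, t = rho * sqrt((n-2)/(1-rho^2)) = 3.5482 ~ t(9).
Step 5: Two-sided p-value from the t-distribution with 9 df = 0.006233.
Step 6: alpha = 0.05. reject H0.

rho = 0.7636, p = 0.006233, reject H0 at alpha = 0.05.


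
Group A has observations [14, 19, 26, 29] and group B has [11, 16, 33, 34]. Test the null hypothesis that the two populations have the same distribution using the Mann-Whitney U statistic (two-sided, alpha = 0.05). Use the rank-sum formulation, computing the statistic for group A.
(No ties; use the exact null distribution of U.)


Step 1: Combine and sort all 8 observations; assign midranks.
sorted (value, group): (11,Y), (14,X), (16,Y), (19,X), (26,X), (29,X), (33,Y), (34,Y)
ranks: 11->1, 14->2, 16->3, 19->4, 26->5, 29->6, 33->7, 34->8
Step 2: Rank sum for X: R1 = 2 + 4 + 5 + 6 = 17.
Step 3: U_X = R1 - n1(n1+1)/2 = 17 - 4*5/2 = 17 - 10 = 7.
       U_Y = n1*n2 - U_X = 16 - 7 = 9.
Step 4: No ties, so the exact null distribution of U (based on enumerating the C(8,4) = 70 equally likely rank assignments) gives the two-sided p-value.
Step 5: p-value = 0.885714; compare to alpha = 0.05. fail to reject H0.

U_X = 7, p = 0.885714, fail to reject H0 at alpha = 0.05.


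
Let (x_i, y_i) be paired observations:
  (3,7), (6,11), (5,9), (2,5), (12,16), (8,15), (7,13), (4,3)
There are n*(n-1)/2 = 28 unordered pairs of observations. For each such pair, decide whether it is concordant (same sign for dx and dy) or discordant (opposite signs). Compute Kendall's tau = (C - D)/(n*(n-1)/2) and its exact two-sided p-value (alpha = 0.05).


Step 1: Enumerate the 28 unordered pairs (i,j) with i<j and classify each by sign(x_j-x_i) * sign(y_j-y_i).
  (1,2):dx=+3,dy=+4->C; (1,3):dx=+2,dy=+2->C; (1,4):dx=-1,dy=-2->C; (1,5):dx=+9,dy=+9->C
  (1,6):dx=+5,dy=+8->C; (1,7):dx=+4,dy=+6->C; (1,8):dx=+1,dy=-4->D; (2,3):dx=-1,dy=-2->C
  (2,4):dx=-4,dy=-6->C; (2,5):dx=+6,dy=+5->C; (2,6):dx=+2,dy=+4->C; (2,7):dx=+1,dy=+2->C
  (2,8):dx=-2,dy=-8->C; (3,4):dx=-3,dy=-4->C; (3,5):dx=+7,dy=+7->C; (3,6):dx=+3,dy=+6->C
  (3,7):dx=+2,dy=+4->C; (3,8):dx=-1,dy=-6->C; (4,5):dx=+10,dy=+11->C; (4,6):dx=+6,dy=+10->C
  (4,7):dx=+5,dy=+8->C; (4,8):dx=+2,dy=-2->D; (5,6):dx=-4,dy=-1->C; (5,7):dx=-5,dy=-3->C
  (5,8):dx=-8,dy=-13->C; (6,7):dx=-1,dy=-2->C; (6,8):dx=-4,dy=-12->C; (7,8):dx=-3,dy=-10->C
Step 2: C = 26, D = 2, total pairs = 28.
Step 3: tau = (C - D)/(n(n-1)/2) = (26 - 2)/28 = 0.857143.
Step 4: Exact two-sided p-value (enumerate n! = 40320 permutations of y under H0): p = 0.001736.
Step 5: alpha = 0.05. reject H0.

tau_b = 0.8571 (C=26, D=2), p = 0.001736, reject H0.


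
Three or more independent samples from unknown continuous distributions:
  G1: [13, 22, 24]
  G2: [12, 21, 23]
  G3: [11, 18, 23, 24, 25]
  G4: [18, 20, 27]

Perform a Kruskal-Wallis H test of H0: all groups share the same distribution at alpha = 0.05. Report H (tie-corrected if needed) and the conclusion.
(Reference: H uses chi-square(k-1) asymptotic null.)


Step 1: Combine all N = 14 observations and assign midranks.
sorted (value, group, rank): (11,G3,1), (12,G2,2), (13,G1,3), (18,G3,4.5), (18,G4,4.5), (20,G4,6), (21,G2,7), (22,G1,8), (23,G2,9.5), (23,G3,9.5), (24,G1,11.5), (24,G3,11.5), (25,G3,13), (27,G4,14)
Step 2: Sum ranks within each group.
R_1 = 22.5 (n_1 = 3)
R_2 = 18.5 (n_2 = 3)
R_3 = 39.5 (n_3 = 5)
R_4 = 24.5 (n_4 = 3)
Step 3: H = 12/(N(N+1)) * sum(R_i^2/n_i) - 3(N+1)
     = 12/(14*15) * (22.5^2/3 + 18.5^2/3 + 39.5^2/5 + 24.5^2/3) - 3*15
     = 0.057143 * 794.967 - 45
     = 0.426667.
Step 4: Ties present; correction factor C = 1 - 18/(14^3 - 14) = 0.993407. Corrected H = 0.426667 / 0.993407 = 0.429499.
Step 5: Under H0, H ~ chi^2(3); p-value = 0.934084.
Step 6: alpha = 0.05. fail to reject H0.

H = 0.4295, df = 3, p = 0.934084, fail to reject H0.


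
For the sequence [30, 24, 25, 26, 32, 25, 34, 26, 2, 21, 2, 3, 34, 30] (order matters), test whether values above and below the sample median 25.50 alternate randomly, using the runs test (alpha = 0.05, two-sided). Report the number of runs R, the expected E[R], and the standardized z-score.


Step 1: Compute median = 25.50; label A = above, B = below.
Labels in order: ABBAABAABBBBAA  (n_A = 7, n_B = 7)
Step 2: Count runs R = 7.
Step 3: Under H0 (random ordering), E[R] = 2*n_A*n_B/(n_A+n_B) + 1 = 2*7*7/14 + 1 = 8.0000.
        Var[R] = 2*n_A*n_B*(2*n_A*n_B - n_A - n_B) / ((n_A+n_B)^2 * (n_A+n_B-1)) = 8232/2548 = 3.2308.
        SD[R] = 1.7974.
Step 4: Continuity-corrected z = (R + 0.5 - E[R]) / SD[R] = (7 + 0.5 - 8.0000) / 1.7974 = -0.2782.
Step 5: Two-sided p-value via normal approximation = 2*(1 - Phi(|z|)) = 0.780879.
Step 6: alpha = 0.05. fail to reject H0.

R = 7, z = -0.2782, p = 0.780879, fail to reject H0.


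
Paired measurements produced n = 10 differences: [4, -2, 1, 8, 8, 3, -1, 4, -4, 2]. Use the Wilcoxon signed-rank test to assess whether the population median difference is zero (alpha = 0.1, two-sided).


Step 1: Drop any zero differences (none here) and take |d_i|.
|d| = [4, 2, 1, 8, 8, 3, 1, 4, 4, 2]
Step 2: Midrank |d_i| (ties get averaged ranks).
ranks: |4|->7, |2|->3.5, |1|->1.5, |8|->9.5, |8|->9.5, |3|->5, |1|->1.5, |4|->7, |4|->7, |2|->3.5
Step 3: Attach original signs; sum ranks with positive sign and with negative sign.
W+ = 7 + 1.5 + 9.5 + 9.5 + 5 + 7 + 3.5 = 43
W- = 3.5 + 1.5 + 7 = 12
(Check: W+ + W- = 55 should equal n(n+1)/2 = 55.)
Step 4: Test statistic W = min(W+, W-) = 12.
Step 5: Ties in |d|, so use the tie-corrected normal approximation.
        E[W] = n(n+1)/4 = 10*11/4 = 27.5.
        Tie groups: |d|=1 (t=2), |d|=2 (t=2), |d|=4 (t=3), |d|=8 (t=2); sum(t^3 - t) = 42.
        Var[W] = n(n+1)(2n+1)/24 - sum(t^3-t)/48 = 2310/24 - 42/48 = 95.375.
        z = (W - E[W]) / sqrt(Var[W]) = (12 - 27.5) / 9.7660 = -1.5871.
        Two-sided p = 2*Phi(z) = 0.112482.
Step 6: alpha = 0.1. fail to reject H0.

W+ = 43, W- = 12, W = min = 12, p = 0.112482, fail to reject H0.


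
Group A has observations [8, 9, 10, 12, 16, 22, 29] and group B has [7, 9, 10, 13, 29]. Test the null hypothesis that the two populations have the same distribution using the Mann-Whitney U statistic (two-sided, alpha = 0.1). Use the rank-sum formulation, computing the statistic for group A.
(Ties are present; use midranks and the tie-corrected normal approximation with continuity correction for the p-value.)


Step 1: Combine and sort all 12 observations; assign midranks.
sorted (value, group): (7,Y), (8,X), (9,X), (9,Y), (10,X), (10,Y), (12,X), (13,Y), (16,X), (22,X), (29,X), (29,Y)
ranks: 7->1, 8->2, 9->3.5, 9->3.5, 10->5.5, 10->5.5, 12->7, 13->8, 16->9, 22->10, 29->11.5, 29->11.5
Step 2: Rank sum for X: R1 = 2 + 3.5 + 5.5 + 7 + 9 + 10 + 11.5 = 48.5.
Step 3: U_X = R1 - n1(n1+1)/2 = 48.5 - 7*8/2 = 48.5 - 28 = 20.5.
       U_Y = n1*n2 - U_X = 35 - 20.5 = 14.5.
Step 4: Ties are present, so use the tie-corrected normal approximation (with continuity correction) for the p-value.
Step 5: p-value = 0.683167; compare to alpha = 0.1. fail to reject H0.

U_X = 20.5, p = 0.683167, fail to reject H0 at alpha = 0.1.


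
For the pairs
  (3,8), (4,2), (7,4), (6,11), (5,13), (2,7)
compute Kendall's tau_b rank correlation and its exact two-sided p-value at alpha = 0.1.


Step 1: Enumerate the 15 unordered pairs (i,j) with i<j and classify each by sign(x_j-x_i) * sign(y_j-y_i).
  (1,2):dx=+1,dy=-6->D; (1,3):dx=+4,dy=-4->D; (1,4):dx=+3,dy=+3->C; (1,5):dx=+2,dy=+5->C
  (1,6):dx=-1,dy=-1->C; (2,3):dx=+3,dy=+2->C; (2,4):dx=+2,dy=+9->C; (2,5):dx=+1,dy=+11->C
  (2,6):dx=-2,dy=+5->D; (3,4):dx=-1,dy=+7->D; (3,5):dx=-2,dy=+9->D; (3,6):dx=-5,dy=+3->D
  (4,5):dx=-1,dy=+2->D; (4,6):dx=-4,dy=-4->C; (5,6):dx=-3,dy=-6->C
Step 2: C = 8, D = 7, total pairs = 15.
Step 3: tau = (C - D)/(n(n-1)/2) = (8 - 7)/15 = 0.066667.
Step 4: Exact two-sided p-value (enumerate n! = 720 permutations of y under H0): p = 1.000000.
Step 5: alpha = 0.1. fail to reject H0.

tau_b = 0.0667 (C=8, D=7), p = 1.000000, fail to reject H0.


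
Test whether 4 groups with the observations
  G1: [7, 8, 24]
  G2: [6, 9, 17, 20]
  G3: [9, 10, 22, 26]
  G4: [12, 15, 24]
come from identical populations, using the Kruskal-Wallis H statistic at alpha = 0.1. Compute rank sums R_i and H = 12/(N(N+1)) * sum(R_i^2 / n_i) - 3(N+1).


Step 1: Combine all N = 14 observations and assign midranks.
sorted (value, group, rank): (6,G2,1), (7,G1,2), (8,G1,3), (9,G2,4.5), (9,G3,4.5), (10,G3,6), (12,G4,7), (15,G4,8), (17,G2,9), (20,G2,10), (22,G3,11), (24,G1,12.5), (24,G4,12.5), (26,G3,14)
Step 2: Sum ranks within each group.
R_1 = 17.5 (n_1 = 3)
R_2 = 24.5 (n_2 = 4)
R_3 = 35.5 (n_3 = 4)
R_4 = 27.5 (n_4 = 3)
Step 3: H = 12/(N(N+1)) * sum(R_i^2/n_i) - 3(N+1)
     = 12/(14*15) * (17.5^2/3 + 24.5^2/4 + 35.5^2/4 + 27.5^2/3) - 3*15
     = 0.057143 * 819.292 - 45
     = 1.816667.
Step 4: Ties present; correction factor C = 1 - 12/(14^3 - 14) = 0.995604. Corrected H = 1.816667 / 0.995604 = 1.824687.
Step 5: Under H0, H ~ chi^2(3); p-value = 0.609578.
Step 6: alpha = 0.1. fail to reject H0.

H = 1.8247, df = 3, p = 0.609578, fail to reject H0.


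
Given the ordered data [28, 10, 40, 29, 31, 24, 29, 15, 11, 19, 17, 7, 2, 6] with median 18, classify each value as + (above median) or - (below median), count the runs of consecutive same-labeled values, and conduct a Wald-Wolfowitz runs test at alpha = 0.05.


Step 1: Compute median = 18; label A = above, B = below.
Labels in order: ABAAAAABBABBBB  (n_A = 7, n_B = 7)
Step 2: Count runs R = 6.
Step 3: Under H0 (random ordering), E[R] = 2*n_A*n_B/(n_A+n_B) + 1 = 2*7*7/14 + 1 = 8.0000.
        Var[R] = 2*n_A*n_B*(2*n_A*n_B - n_A - n_B) / ((n_A+n_B)^2 * (n_A+n_B-1)) = 8232/2548 = 3.2308.
        SD[R] = 1.7974.
Step 4: Continuity-corrected z = (R + 0.5 - E[R]) / SD[R] = (6 + 0.5 - 8.0000) / 1.7974 = -0.8345.
Step 5: Two-sided p-value via normal approximation = 2*(1 - Phi(|z|)) = 0.403986.
Step 6: alpha = 0.05. fail to reject H0.

R = 6, z = -0.8345, p = 0.403986, fail to reject H0.


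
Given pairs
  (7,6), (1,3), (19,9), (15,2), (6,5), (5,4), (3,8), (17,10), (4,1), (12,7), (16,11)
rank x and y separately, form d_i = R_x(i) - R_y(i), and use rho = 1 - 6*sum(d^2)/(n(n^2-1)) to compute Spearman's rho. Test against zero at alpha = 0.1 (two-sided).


Step 1: Rank x and y separately (midranks; no ties here).
rank(x): 7->6, 1->1, 19->11, 15->8, 6->5, 5->4, 3->2, 17->10, 4->3, 12->7, 16->9
rank(y): 6->6, 3->3, 9->9, 2->2, 5->5, 4->4, 8->8, 10->10, 1->1, 7->7, 11->11
Step 2: d_i = R_x(i) - R_y(i); compute d_i^2.
  (6-6)^2=0, (1-3)^2=4, (11-9)^2=4, (8-2)^2=36, (5-5)^2=0, (4-4)^2=0, (2-8)^2=36, (10-10)^2=0, (3-1)^2=4, (7-7)^2=0, (9-11)^2=4
sum(d^2) = 88.
Step 3: rho = 1 - 6*88 / (11*(11^2 - 1)) = 1 - 528/1320 = 0.600000.
Step 4: Under H0, t = rho * sqrt((n-2)/(1-rho^2)) = 2.2500 ~ t(9).
Step 5: Two-sided p-value from the t-distribution with 9 df = 0.051003.
Step 6: alpha = 0.1. reject H0.

rho = 0.6000, p = 0.051003, reject H0 at alpha = 0.1.


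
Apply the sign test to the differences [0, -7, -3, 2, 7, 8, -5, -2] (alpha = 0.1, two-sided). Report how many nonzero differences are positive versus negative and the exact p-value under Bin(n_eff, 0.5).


Step 1: Discard zero differences. Original n = 8; n_eff = number of nonzero differences = 7.
Nonzero differences (with sign): -7, -3, +2, +7, +8, -5, -2
Step 2: Count signs: positive = 3, negative = 4.
Step 3: Under H0: P(positive) = 0.5, so the number of positives S ~ Bin(7, 0.5).
Step 4: Two-sided exact p-value = sum of Bin(7,0.5) probabilities at or below the observed probability = 1.000000.
Step 5: alpha = 0.1. fail to reject H0.

n_eff = 7, pos = 3, neg = 4, p = 1.000000, fail to reject H0.


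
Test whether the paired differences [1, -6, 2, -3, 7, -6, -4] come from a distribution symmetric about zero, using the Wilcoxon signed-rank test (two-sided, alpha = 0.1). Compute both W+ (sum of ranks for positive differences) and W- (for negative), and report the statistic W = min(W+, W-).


Step 1: Drop any zero differences (none here) and take |d_i|.
|d| = [1, 6, 2, 3, 7, 6, 4]
Step 2: Midrank |d_i| (ties get averaged ranks).
ranks: |1|->1, |6|->5.5, |2|->2, |3|->3, |7|->7, |6|->5.5, |4|->4
Step 3: Attach original signs; sum ranks with positive sign and with negative sign.
W+ = 1 + 2 + 7 = 10
W- = 5.5 + 3 + 5.5 + 4 = 18
(Check: W+ + W- = 28 should equal n(n+1)/2 = 28.)
Step 4: Test statistic W = min(W+, W-) = 10.
Step 5: Ties in |d|, so use the tie-corrected normal approximation.
        E[W] = n(n+1)/4 = 7*8/4 = 14.
        Tie groups: |d|=6 (t=2); sum(t^3 - t) = 6.
        Var[W] = n(n+1)(2n+1)/24 - sum(t^3-t)/48 = 840/24 - 6/48 = 34.875.
        z = (W - E[W]) / sqrt(Var[W]) = (10 - 14) / 5.9055 = -0.6773.
        Two-sided p = 2*Phi(z) = 0.498194.
Step 6: alpha = 0.1. fail to reject H0.

W+ = 10, W- = 18, W = min = 10, p = 0.498194, fail to reject H0.


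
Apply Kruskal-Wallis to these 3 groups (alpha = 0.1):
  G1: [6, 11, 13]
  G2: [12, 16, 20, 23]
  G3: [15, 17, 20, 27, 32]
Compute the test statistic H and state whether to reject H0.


Step 1: Combine all N = 12 observations and assign midranks.
sorted (value, group, rank): (6,G1,1), (11,G1,2), (12,G2,3), (13,G1,4), (15,G3,5), (16,G2,6), (17,G3,7), (20,G2,8.5), (20,G3,8.5), (23,G2,10), (27,G3,11), (32,G3,12)
Step 2: Sum ranks within each group.
R_1 = 7 (n_1 = 3)
R_2 = 27.5 (n_2 = 4)
R_3 = 43.5 (n_3 = 5)
Step 3: H = 12/(N(N+1)) * sum(R_i^2/n_i) - 3(N+1)
     = 12/(12*13) * (7^2/3 + 27.5^2/4 + 43.5^2/5) - 3*13
     = 0.076923 * 583.846 - 39
     = 5.911218.
Step 4: Ties present; correction factor C = 1 - 6/(12^3 - 12) = 0.996503. Corrected H = 5.911218 / 0.996503 = 5.931959.
Step 5: Under H0, H ~ chi^2(2); p-value = 0.051510.
Step 6: alpha = 0.1. reject H0.

H = 5.9320, df = 2, p = 0.051510, reject H0.


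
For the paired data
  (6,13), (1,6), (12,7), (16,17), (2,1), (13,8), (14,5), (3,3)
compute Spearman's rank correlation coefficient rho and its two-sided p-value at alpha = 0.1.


Step 1: Rank x and y separately (midranks; no ties here).
rank(x): 6->4, 1->1, 12->5, 16->8, 2->2, 13->6, 14->7, 3->3
rank(y): 13->7, 6->4, 7->5, 17->8, 1->1, 8->6, 5->3, 3->2
Step 2: d_i = R_x(i) - R_y(i); compute d_i^2.
  (4-7)^2=9, (1-4)^2=9, (5-5)^2=0, (8-8)^2=0, (2-1)^2=1, (6-6)^2=0, (7-3)^2=16, (3-2)^2=1
sum(d^2) = 36.
Step 3: rho = 1 - 6*36 / (8*(8^2 - 1)) = 1 - 216/504 = 0.571429.
Step 4: Under H0, t = rho * sqrt((n-2)/(1-rho^2)) = 1.7056 ~ t(6).
Step 5: Two-sided p-value from the t-distribution with 6 df = 0.138960.
Step 6: alpha = 0.1. fail to reject H0.

rho = 0.5714, p = 0.138960, fail to reject H0 at alpha = 0.1.


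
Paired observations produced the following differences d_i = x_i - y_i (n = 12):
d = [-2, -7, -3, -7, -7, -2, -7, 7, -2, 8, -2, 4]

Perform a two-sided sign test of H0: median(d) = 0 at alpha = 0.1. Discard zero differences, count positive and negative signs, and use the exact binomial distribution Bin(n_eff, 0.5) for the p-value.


Step 1: Discard zero differences. Original n = 12; n_eff = number of nonzero differences = 12.
Nonzero differences (with sign): -2, -7, -3, -7, -7, -2, -7, +7, -2, +8, -2, +4
Step 2: Count signs: positive = 3, negative = 9.
Step 3: Under H0: P(positive) = 0.5, so the number of positives S ~ Bin(12, 0.5).
Step 4: Two-sided exact p-value = sum of Bin(12,0.5) probabilities at or below the observed probability = 0.145996.
Step 5: alpha = 0.1. fail to reject H0.

n_eff = 12, pos = 3, neg = 9, p = 0.145996, fail to reject H0.


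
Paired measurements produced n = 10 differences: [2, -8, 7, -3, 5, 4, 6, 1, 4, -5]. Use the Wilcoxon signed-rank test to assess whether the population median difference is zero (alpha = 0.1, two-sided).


Step 1: Drop any zero differences (none here) and take |d_i|.
|d| = [2, 8, 7, 3, 5, 4, 6, 1, 4, 5]
Step 2: Midrank |d_i| (ties get averaged ranks).
ranks: |2|->2, |8|->10, |7|->9, |3|->3, |5|->6.5, |4|->4.5, |6|->8, |1|->1, |4|->4.5, |5|->6.5
Step 3: Attach original signs; sum ranks with positive sign and with negative sign.
W+ = 2 + 9 + 6.5 + 4.5 + 8 + 1 + 4.5 = 35.5
W- = 10 + 3 + 6.5 = 19.5
(Check: W+ + W- = 55 should equal n(n+1)/2 = 55.)
Step 4: Test statistic W = min(W+, W-) = 19.5.
Step 5: Ties in |d|, so use the tie-corrected normal approximation.
        E[W] = n(n+1)/4 = 10*11/4 = 27.5.
        Tie groups: |d|=4 (t=2), |d|=5 (t=2); sum(t^3 - t) = 12.
        Var[W] = n(n+1)(2n+1)/24 - sum(t^3-t)/48 = 2310/24 - 12/48 = 96.
        z = (W - E[W]) / sqrt(Var[W]) = (19.5 - 27.5) / 9.7980 = -0.8165.
        Two-sided p = 2*Phi(z) = 0.414216.
Step 6: alpha = 0.1. fail to reject H0.

W+ = 35.5, W- = 19.5, W = min = 19.5, p = 0.414216, fail to reject H0.
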